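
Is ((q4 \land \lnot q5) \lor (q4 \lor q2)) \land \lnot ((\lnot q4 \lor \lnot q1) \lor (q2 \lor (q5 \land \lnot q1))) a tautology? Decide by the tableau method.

Not valid

Assume the negation and expand:
Initial set: {\lnot (((q4 \land \lnot q5) \lor (q4 \lor q2)) \land \lnot ((\lnot q4 \lor \lnot q1) \lor (q2 \lor (q5 \land \lnot q1))))}.
\lnot (((q4 \land \lnot q5) \lor (q4 \lor q2)) \land \lnot ((\lnot q4 \lor \lnot q1) \lor (q2 \lor (q5 \land \lnot q1)))): β-rule — branch into \lnot ((q4 \land \lnot q5) \lor (q4 \lor q2))  //  \lnot \lnot ((\lnot q4 \lor \lnot q1) \lor (q2 \lor (q5 \land \lnot q1))).
  branch 1 (add \lnot ((q4 \land \lnot q5) \lor (q4 \lor q2))):
    \lnot ((q4 \land \lnot q5) \lor (q4 \lor q2)): α-rule — add \lnot (q4 \land \lnot q5), \lnot (q4 \lor q2).
    \lnot (q4 \lor q2): α-rule — add \lnot q4, \lnot q2.
    \lnot (q4 \land \lnot q5): β-rule — branch into \lnot q4  //  \lnot \lnot q5.
      branch 1.1 (add \lnot q4):
        ○ open, literals {q2=false, q4=false}.
      branch 1.2 (add \lnot \lnot q5):
        ○ open, literals {q2=false, q4=false, q5=true}.
  branch 2 (add \lnot \lnot ((\lnot q4 \lor \lnot q1) \lor (q2 \lor (q5 \land \lnot q1)))):
    \lnot \lnot ((\lnot q4 \lor \lnot q1) \lor (q2 \lor (q5 \land \lnot q1))): β-rule — branch into (\lnot q4 \lor \lnot q1)  //  (q2 \lor (q5 \land \lnot q1)).
      branch 2.1 (add (\lnot q4 \lor \lnot q1)):
        (\lnot q4 \lor \lnot q1): β-rule — branch into \lnot q4  //  \lnot q1.
          branch 2.1.1 (add \lnot q4):
            ○ open, literals {q4=false}.
          branch 2.1.2 (add \lnot q1):
            ○ open, literals {q1=false}.
      branch 2.2 (add (q2 \lor (q5 \land \lnot q1))):
        (q2 \lor (q5 \land \lnot q1)): β-rule — branch into q2  //  (q5 \land \lnot q1).
          branch 2.2.1 (add q2):
            ○ open, literals {q2=true}.
          branch 2.2.2 (add (q5 \land \lnot q1)):
            (q5 \land \lnot q1): α-rule — add q5, \lnot q1.
            ○ open, literals {q1=false, q5=true}.
0 branches closed, 6 open.
An open branch gives a countermodel: q2=false, q4=false (unmentioned atoms arbitrary); under it the original formula is false.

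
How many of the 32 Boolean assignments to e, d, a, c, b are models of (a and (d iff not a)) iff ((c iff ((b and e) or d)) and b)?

Initial set: {T ((a and (d iff not a)) iff ((c iff ((b and e) or d)) and b))}.
T ((a and (d iff not a)) iff ((c iff ((b and e) or d)) and b)): β-rule — branch into T (a and (d iff not a)), T ((c iff ((b and e) or d)) and b)  //  F (a and (d iff not a)), F ((c iff ((b and e) or d)) and b).
  branch 1 (add T (a and (d iff not a)), T ((c iff ((b and e) or d)) and b)):
    T (a and (d iff not a)): α-rule — add T a, T (d iff not a).
    T ((c iff ((b and e) or d)) and b): α-rule — add T (c iff ((b and e) or d)), T b.
    T (d iff not a): β-rule — branch into T d, T not a  //  F d, F not a.
      branch 1.1 (add T d, T not a):
        × closes — contains both a and not a.
      branch 1.2 (add F d, F not a):
        T (c iff ((b and e) or d)): β-rule — branch into T c, T ((b and e) or d)  //  F c, F ((b and e) or d).
          branch 1.2.1 (add T c, T ((b and e) or d)):
            T ((b and e) or d): β-rule — branch into T (b and e)  //  T d.
              branch 1.2.1.1 (add T (b and e)):
                T (b and e): α-rule — add T b, T e.
                ○ open, literals {a=T, b=T, c=T, d=F, e=T}.
              branch 1.2.1.2 (add T d):
                × closes — contains both d and not d.
          branch 1.2.2 (add F c, F ((b and e) or d)):
            F ((b and e) or d): α-rule — add F (b and e), F d.
            F (b and e): β-rule — branch into F b  //  F e.
              branch 1.2.2.1 (add F b):
                × closes — contains both b and not b.
              branch 1.2.2.2 (add F e):
                ○ open, literals {a=T, b=T, c=F, d=F, e=F}.
  branch 2 (add F (a and (d iff not a)), F ((c iff ((b and e) or d)) and b)):
    F (a and (d iff not a)): β-rule — branch into F a  //  F (d iff not a).
      branch 2.1 (add F a):
        F ((c iff ((b and e) or d)) and b): β-rule — branch into F (c iff ((b and e) or d))  //  F b.
          branch 2.1.1 (add F (c iff ((b and e) or d))):
            F (c iff ((b and e) or d)): β-rule — branch into T c, F ((b and e) or d)  //  F c, T ((b and e) or d).
              branch 2.1.1.1 (add T c, F ((b and e) or d)):
                F ((b and e) or d): α-rule — add F (b and e), F d.
                F (b and e): β-rule — branch into F b  //  F e.
                  branch 2.1.1.1.1 (add F b):
                    ○ open, literals {a=F, b=F, c=T, d=F}.
                  branch 2.1.1.1.2 (add F e):
                    ○ open, literals {a=F, c=T, d=F, e=F}.
              branch 2.1.1.2 (add F c, T ((b and e) or d)):
                T ((b and e) or d): β-rule — branch into T (b and e)  //  T d.
                  branch 2.1.1.2.1 (add T (b and e)):
                    T (b and e): α-rule — add T b, T e.
                    ○ open, literals {a=F, b=T, c=F, e=T}.
                  branch 2.1.1.2.2 (add T d):
                    ○ open, literals {a=F, c=F, d=T}.
          branch 2.1.2 (add F b):
            ○ open, literals {a=F, b=F}.
      branch 2.2 (add F (d iff not a)):
        F ((c iff ((b and e) or d)) and b): β-rule — branch into F (c iff ((b and e) or d))  //  F b.
          branch 2.2.1 (add F (c iff ((b and e) or d))):
            F (d iff not a): β-rule — branch into T d, F not a  //  F d, T not a.
              branch 2.2.1.1 (add T d, F not a):
                F (c iff ((b and e) or d)): β-rule — branch into T c, F ((b and e) or d)  //  F c, T ((b and e) or d).
                  branch 2.2.1.1.1 (add T c, F ((b and e) or d)):
                    F ((b and e) or d): α-rule — add F (b and e), F d.
                    × closes — contains both d and not d.
                  branch 2.2.1.1.2 (add F c, T ((b and e) or d)):
                    T ((b and e) or d): β-rule — branch into T (b and e)  //  T d.
                      branch 2.2.1.1.2.1 (add T (b and e)):
                        T (b and e): α-rule — add T b, T e.
                        ○ open, literals {a=T, b=T, c=F, d=T, e=T}.
                      branch 2.2.1.1.2.2 (add T d):
                        ○ open, literals {a=T, c=F, d=T}.
              branch 2.2.1.2 (add F d, T not a):
                F (c iff ((b and e) or d)): β-rule — branch into T c, F ((b and e) or d)  //  F c, T ((b and e) or d).
                  branch 2.2.1.2.1 (add T c, F ((b and e) or d)):
                    F ((b and e) or d): α-rule — add F (b and e), F d.
                    F (b and e): β-rule — branch into F b  //  F e.
                      branch 2.2.1.2.1.1 (add F b):
                        ○ open, literals {a=F, b=F, c=T, d=F}.
                      branch 2.2.1.2.1.2 (add F e):
                        ○ open, literals {a=F, c=T, d=F, e=F}.
                  branch 2.2.1.2.2 (add F c, T ((b and e) or d)):
                    T ((b and e) or d): β-rule — branch into T (b and e)  //  T d.
                      branch 2.2.1.2.2.1 (add T (b and e)):
                        T (b and e): α-rule — add T b, T e.
                        ○ open, literals {a=F, b=T, c=F, d=F, e=T}.
                      branch 2.2.1.2.2.2 (add T d):
                        × closes — contains both d and not d.
          branch 2.2.2 (add F b):
            F (d iff not a): β-rule — branch into T d, F not a  //  F d, T not a.
              branch 2.2.2.1 (add T d, F not a):
                ○ open, literals {a=T, b=F, d=T}.
              branch 2.2.2.2 (add F d, T not a):
                ○ open, literals {a=F, b=F, d=F}.
5 branches closed, 14 open.
Each open branch fixes some atoms; the unmentioned ones are free. Counting distinct full assignments: branch {a=T, b=T, c=T, d=F, e=T} (none free) contributes 1 new; branch {a=T, b=T, c=F, d=F, e=F} (none free) contributes 1 new; branch {a=F, b=F, c=T, d=F} (e) contributes 2 new; branch {a=F, c=T, d=F, e=F} (b) contributes 1 new; branch {a=F, b=T, c=F, e=T} (d) contributes 2 new; branch {a=F, c=F, d=T} (e, b) contributes 3 new; branch {a=F, b=F} (e, d, c) contributes 4 new; branch {a=T, b=T, c=F, d=T, e=T} (none free) contributes 1 new; branch {a=T, c=F, d=T} (e, b) contributes 3 new; branch {a=F, b=F, c=T, d=F} (e) contributes 0 new; branch {a=F, c=T, d=F, e=F} (b) contributes 0 new; branch {a=F, b=T, c=F, d=F, e=T} (none free) contributes 0 new; branch {a=T, b=F, d=T} (e, c) contributes 2 new; branch {a=F, b=F, d=F} (e, c) contributes 0 new. Total: 20.

20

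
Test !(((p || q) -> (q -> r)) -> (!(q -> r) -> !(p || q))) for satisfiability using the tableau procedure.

Initial set: {!(((p || q) -> (q -> r)) -> (!(q -> r) -> !(p || q)))}.
!(((p || q) -> (q -> r)) -> (!(q -> r) -> !(p || q))): α-rule — add ((p || q) -> (q -> r)), !(!(q -> r) -> !(p || q)).
!(!(q -> r) -> !(p || q)): α-rule — add !(q -> r), !!(p || q).
!(q -> r): α-rule — add q, !r.
((p || q) -> (q -> r)): β-rule — branch into !(p || q)  //  (q -> r).
  branch 1 (add !(p || q)):
    !(p || q): α-rule — add !p, !q.
    × closes — contains both q and !q.
  branch 2 (add (q -> r)):
    !!(p || q): β-rule — branch into p  //  q.
      branch 2.1 (add p):
        (q -> r): β-rule — branch into !q  //  r.
          branch 2.1.1 (add !q):
            × closes — contains both q and !q.
          branch 2.1.2 (add r):
            × closes — contains both r and !r.
      branch 2.2 (add q):
        (q -> r): β-rule — branch into !q  //  r.
          branch 2.2.1 (add !q):
            × closes — contains both q and !q.
          branch 2.2.2 (add r):
            × closes — contains both r and !r.
All 5 branches close.
Every branch closed; the formula is unsatisfiable.

Unsatisfiable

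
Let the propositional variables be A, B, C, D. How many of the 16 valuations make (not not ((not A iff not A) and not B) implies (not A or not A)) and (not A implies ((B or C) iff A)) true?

Initial set: {((not not ((not A iff not A) and not B) implies (not A or not A)) and (not A implies ((B or C) iff A)))}.
((not not ((not A iff not A) and not B) implies (not A or not A)) and (not A implies ((B or C) iff A))): α-rule — add (not not ((not A iff not A) and not B) implies (not A or not A)), (not A implies ((B or C) iff A)).
(not not ((not A iff not A) and not B) implies (not A or not A)): β-rule — branch into not not not ((not A iff not A) and not B)  //  (not A or not A).
  branch 1 (add not not not ((not A iff not A) and not B)):
    not not not ((not A iff not A) and not B): drop double negation, giving not ((not A iff not A) and not B).
    (not A implies ((B or C) iff A)): β-rule — branch into not not A  //  ((B or C) iff A).
      branch 1.1 (add not not A):
        not ((not A iff not A) and not B): β-rule — branch into not (not A iff not A)  //  not not B.
          branch 1.1.1 (add not (not A iff not A)):
            not (not A iff not A): β-rule — branch into not A, not not A  //  not not A, not A.
              branch 1.1.1.1 (add not A, not not A):
                × closes — contains both A and not A.
              branch 1.1.1.2 (add not not A, not A):
                × closes — contains both A and not A.
          branch 1.1.2 (add not not B):
            ○ open, literals {A=true, B=true}.
      branch 1.2 (add ((B or C) iff A)):
        not ((not A iff not A) and not B): β-rule — branch into not (not A iff not A)  //  not not B.
          branch 1.2.1 (add not (not A iff not A)):
            ((B or C) iff A): β-rule — branch into (B or C), A  //  not (B or C), not A.
              branch 1.2.1.1 (add (B or C), A):
                not (not A iff not A): β-rule — branch into not A, not not A  //  not not A, not A.
                  branch 1.2.1.1.1 (add not A, not not A):
                    × closes — contains both A and not A.
                  branch 1.2.1.1.2 (add not not A, not A):
                    × closes — contains both A and not A.
              branch 1.2.1.2 (add not (B or C), not A):
                not (B or C): α-rule — add not B, not C.
                not (not A iff not A): β-rule — branch into not A, not not A  //  not not A, not A.
                  branch 1.2.1.2.1 (add not A, not not A):
                    × closes — contains both A and not A.
                  branch 1.2.1.2.2 (add not not A, not A):
                    × closes — contains both A and not A.
          branch 1.2.2 (add not not B):
            ((B or C) iff A): β-rule — branch into (B or C), A  //  not (B or C), not A.
              branch 1.2.2.1 (add (B or C), A):
                (B or C): β-rule — branch into B  //  C.
                  branch 1.2.2.1.1 (add B):
                    ○ open, literals {A=true, B=true}.
                  branch 1.2.2.1.2 (add C):
                    ○ open, literals {A=true, B=true, C=true}.
              branch 1.2.2.2 (add not (B or C), not A):
                not (B or C): α-rule — add not B, not C.
                × closes — contains both B and not B.
  branch 2 (add (not A or not A)):
    (not A implies ((B or C) iff A)): β-rule — branch into not not A  //  ((B or C) iff A).
      branch 2.1 (add not not A):
        (not A or not A): β-rule — branch into not A  //  not A.
          branch 2.1.1 (add not A):
            × closes — contains both A and not A.
          branch 2.1.2 (add not A):
            × closes — contains both A and not A.
      branch 2.2 (add ((B or C) iff A)):
        (not A or not A): β-rule — branch into not A  //  not A.
          branch 2.2.1 (add not A):
            ((B or C) iff A): β-rule — branch into (B or C), A  //  not (B or C), not A.
              branch 2.2.1.1 (add (B or C), A):
                × closes — contains both A and not A.
              branch 2.2.1.2 (add not (B or C), not A):
                not (B or C): α-rule — add not B, not C.
                ○ open, literals {A=false, B=false, C=false}.
          branch 2.2.2 (add not A):
            ((B or C) iff A): β-rule — branch into (B or C), A  //  not (B or C), not A.
              branch 2.2.2.1 (add (B or C), A):
                × closes — contains both A and not A.
              branch 2.2.2.2 (add not (B or C), not A):
                not (B or C): α-rule — add not B, not C.
                ○ open, literals {A=false, B=false, C=false}.
11 branches closed, 5 open.
Each open branch fixes some atoms; the unmentioned ones are free. Counting distinct full assignments: branch {A=true, B=true} (C, D) contributes 4 new; branch {A=true, B=true} (C, D) contributes 0 new; branch {A=true, B=true, C=true} (D) contributes 0 new; branch {A=false, B=false, C=false} (D) contributes 2 new; branch {A=false, B=false, C=false} (D) contributes 0 new. Total: 6.

6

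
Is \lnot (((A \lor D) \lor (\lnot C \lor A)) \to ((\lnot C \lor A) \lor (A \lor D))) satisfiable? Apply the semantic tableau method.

Unsatisfiable

Initial set: {\lnot (((A \lor D) \lor (\lnot C \lor A)) \to ((\lnot C \lor A) \lor (A \lor D)))}.
\lnot (((A \lor D) \lor (\lnot C \lor A)) \to ((\lnot C \lor A) \lor (A \lor D))): α-rule — add ((A \lor D) \lor (\lnot C \lor A)), \lnot ((\lnot C \lor A) \lor (A \lor D)).
\lnot ((\lnot C \lor A) \lor (A \lor D)): α-rule — add \lnot (\lnot C \lor A), \lnot (A \lor D).
\lnot (\lnot C \lor A): α-rule — add \lnot \lnot C, \lnot A.
\lnot (A \lor D): α-rule — add \lnot A, \lnot D.
((A \lor D) \lor (\lnot C \lor A)): β-rule — branch into (A \lor D)  //  (\lnot C \lor A).
  branch 1 (add (A \lor D)):
    (A \lor D): β-rule — branch into A  //  D.
      branch 1.1 (add A):
        × closes — contains both A and \lnot A.
      branch 1.2 (add D):
        × closes — contains both D and \lnot D.
  branch 2 (add (\lnot C \lor A)):
    (\lnot C \lor A): β-rule — branch into \lnot C  //  A.
      branch 2.1 (add \lnot C):
        × closes — contains both C and \lnot C.
      branch 2.2 (add A):
        × closes — contains both A and \lnot A.
All 4 branches close.
Every branch closed; the formula is unsatisfiable.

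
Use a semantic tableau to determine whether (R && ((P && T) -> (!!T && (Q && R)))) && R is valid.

Assume the negation and expand:
Initial set: {!((R && ((P && T) -> (!!T && (Q && R)))) && R)}.
!((R && ((P && T) -> (!!T && (Q && R)))) && R): β-rule — branch into !(R && ((P && T) -> (!!T && (Q && R))))  //  !R.
  branch 1 (add !(R && ((P && T) -> (!!T && (Q && R))))):
    !(R && ((P && T) -> (!!T && (Q && R)))): β-rule — branch into !R  //  !((P && T) -> (!!T && (Q && R))).
      branch 1.1 (add !R):
        ○ open, literals {R=false}.
      branch 1.2 (add !((P && T) -> (!!T && (Q && R)))):
        !((P && T) -> (!!T && (Q && R))): α-rule — add (P && T), !(!!T && (Q && R)).
        (P && T): α-rule — add P, T.
        !(!!T && (Q && R)): β-rule — branch into !!!T  //  !(Q && R).
          branch 1.2.1 (add !!!T):
            !!!T: drop double negation, giving !T.
            × closes — contains both T and !T.
          branch 1.2.2 (add !(Q && R)):
            !(Q && R): β-rule — branch into !Q  //  !R.
              branch 1.2.2.1 (add !Q):
                ○ open, literals {P=true, Q=false, T=true}.
              branch 1.2.2.2 (add !R):
                ○ open, literals {P=true, R=false, T=true}.
  branch 2 (add !R):
    ○ open, literals {R=false}.
1 branch closed, 4 open.
An open branch gives a countermodel: R=false (unmentioned atoms arbitrary); under it the original formula is false.

Not valid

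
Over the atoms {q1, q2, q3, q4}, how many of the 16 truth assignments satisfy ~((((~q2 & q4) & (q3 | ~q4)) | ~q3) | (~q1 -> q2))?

1

Initial set: {T ~((((~q2 & q4) & (q3 | ~q4)) | ~q3) | (~q1 -> q2))}.
T ~((((~q2 & q4) & (q3 | ~q4)) | ~q3) | (~q1 -> q2)): α-rule — add F (((~q2 & q4) & (q3 | ~q4)) | ~q3), F (~q1 -> q2).
F (((~q2 & q4) & (q3 | ~q4)) | ~q3): α-rule — add F ((~q2 & q4) & (q3 | ~q4)), F ~q3.
F (~q1 -> q2): α-rule — add T ~q1, F q2.
F ((~q2 & q4) & (q3 | ~q4)): β-rule — branch into F (~q2 & q4)  //  F (q3 | ~q4).
  branch 1 (add F (~q2 & q4)):
    F (~q2 & q4): β-rule — branch into F ~q2  //  F q4.
      branch 1.1 (add F ~q2):
        × closes — contains both q2 and ~q2.
      branch 1.2 (add F q4):
        ○ open, literals {q1=F, q2=F, q3=T, q4=F}.
  branch 2 (add F (q3 | ~q4)):
    F (q3 | ~q4): α-rule — add F q3, F ~q4.
    × closes — contains both q3 and ~q3.
2 branches closed, 1 open.
Each open branch fixes some atoms; the unmentioned ones are free. Counting distinct full assignments: branch {q1=F, q2=F, q3=T, q4=F} (none free) contributes 1 new. Total: 1.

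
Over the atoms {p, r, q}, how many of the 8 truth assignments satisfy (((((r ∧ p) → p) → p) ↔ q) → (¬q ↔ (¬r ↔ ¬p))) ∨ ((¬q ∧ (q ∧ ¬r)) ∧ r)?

6

Initial set: {T ((((((r ∧ p) → p) → p) ↔ q) → (¬q ↔ (¬r ↔ ¬p))) ∨ ((¬q ∧ (q ∧ ¬r)) ∧ r))}.
T ((((((r ∧ p) → p) → p) ↔ q) → (¬q ↔ (¬r ↔ ¬p))) ∨ ((¬q ∧ (q ∧ ¬r)) ∧ r)): β-rule — branch into T (((((r ∧ p) → p) → p) ↔ q) → (¬q ↔ (¬r ↔ ¬p)))  //  T ((¬q ∧ (q ∧ ¬r)) ∧ r).
  branch 1 (add T (((((r ∧ p) → p) → p) ↔ q) → (¬q ↔ (¬r ↔ ¬p)))):
    T (((((r ∧ p) → p) → p) ↔ q) → (¬q ↔ (¬r ↔ ¬p))): β-rule — branch into F ((((r ∧ p) → p) → p) ↔ q)  //  T (¬q ↔ (¬r ↔ ¬p)).
      branch 1.1 (add F ((((r ∧ p) → p) → p) ↔ q)):
        F ((((r ∧ p) → p) → p) ↔ q): β-rule — branch into T (((r ∧ p) → p) → p), F q  //  F (((r ∧ p) → p) → p), T q.
          branch 1.1.1 (add T (((r ∧ p) → p) → p), F q):
            T (((r ∧ p) → p) → p): β-rule — branch into F ((r ∧ p) → p)  //  T p.
              branch 1.1.1.1 (add F ((r ∧ p) → p)):
                F ((r ∧ p) → p): α-rule — add T (r ∧ p), F p.
                T (r ∧ p): α-rule — add T r, T p.
                × closes — contains both p and ¬p.
              branch 1.1.1.2 (add T p):
                ○ open, literals {p=T, q=F}.
          branch 1.1.2 (add F (((r ∧ p) → p) → p), T q):
            F (((r ∧ p) → p) → p): α-rule — add T ((r ∧ p) → p), F p.
            T ((r ∧ p) → p): β-rule — branch into F (r ∧ p)  //  T p.
              branch 1.1.2.1 (add F (r ∧ p)):
                F (r ∧ p): β-rule — branch into F r  //  F p.
                  branch 1.1.2.1.1 (add F r):
                    ○ open, literals {p=F, q=T, r=F}.
                  branch 1.1.2.1.2 (add F p):
                    ○ open, literals {p=F, q=T}.
              branch 1.1.2.2 (add T p):
                × closes — contains both p and ¬p.
      branch 1.2 (add T (¬q ↔ (¬r ↔ ¬p))):
        T (¬q ↔ (¬r ↔ ¬p)): β-rule — branch into T ¬q, T (¬r ↔ ¬p)  //  F ¬q, F (¬r ↔ ¬p).
          branch 1.2.1 (add T ¬q, T (¬r ↔ ¬p)):
            T (¬r ↔ ¬p): β-rule — branch into T ¬r, T ¬p  //  F ¬r, F ¬p.
              branch 1.2.1.1 (add T ¬r, T ¬p):
                ○ open, literals {p=F, q=F, r=F}.
              branch 1.2.1.2 (add F ¬r, F ¬p):
                ○ open, literals {p=T, q=F, r=T}.
          branch 1.2.2 (add F ¬q, F (¬r ↔ ¬p)):
            F (¬r ↔ ¬p): β-rule — branch into T ¬r, F ¬p  //  F ¬r, T ¬p.
              branch 1.2.2.1 (add T ¬r, F ¬p):
                ○ open, literals {p=T, q=T, r=F}.
              branch 1.2.2.2 (add F ¬r, T ¬p):
                ○ open, literals {p=F, q=T, r=T}.
  branch 2 (add T ((¬q ∧ (q ∧ ¬r)) ∧ r)):
    T ((¬q ∧ (q ∧ ¬r)) ∧ r): α-rule — add T (¬q ∧ (q ∧ ¬r)), T r.
    T (¬q ∧ (q ∧ ¬r)): α-rule — add T ¬q, T (q ∧ ¬r).
    T (q ∧ ¬r): α-rule — add T q, T ¬r.
    × closes — contains both q and ¬q.
3 branches closed, 7 open.
Each open branch fixes some atoms; the unmentioned ones are free. Counting distinct full assignments: branch {p=T, q=F} (r) contributes 2 new; branch {p=F, q=T, r=F} (none free) contributes 1 new; branch {p=F, q=T} (r) contributes 1 new; branch {p=F, q=F, r=F} (none free) contributes 1 new; branch {p=T, q=F, r=T} (none free) contributes 0 new; branch {p=T, q=T, r=F} (none free) contributes 1 new; branch {p=F, q=T, r=T} (none free) contributes 0 new. Total: 6.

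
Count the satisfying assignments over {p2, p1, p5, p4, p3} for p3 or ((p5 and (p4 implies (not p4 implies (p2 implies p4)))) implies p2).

Initial set: {(p3 or ((p5 and (p4 implies (not p4 implies (p2 implies p4)))) implies p2))}.
(p3 or ((p5 and (p4 implies (not p4 implies (p2 implies p4)))) implies p2)): β-rule — branch into p3  //  ((p5 and (p4 implies (not p4 implies (p2 implies p4)))) implies p2).
  branch 1 (add p3):
    ○ open, literals {p3=true}.
  branch 2 (add ((p5 and (p4 implies (not p4 implies (p2 implies p4)))) implies p2)):
    ((p5 and (p4 implies (not p4 implies (p2 implies p4)))) implies p2): β-rule — branch into not (p5 and (p4 implies (not p4 implies (p2 implies p4))))  //  p2.
      branch 2.1 (add not (p5 and (p4 implies (not p4 implies (p2 implies p4))))):
        not (p5 and (p4 implies (not p4 implies (p2 implies p4)))): β-rule — branch into not p5  //  not (p4 implies (not p4 implies (p2 implies p4))).
          branch 2.1.1 (add not p5):
            ○ open, literals {p5=false}.
          branch 2.1.2 (add not (p4 implies (not p4 implies (p2 implies p4)))):
            not (p4 implies (not p4 implies (p2 implies p4))): α-rule — add p4, not (not p4 implies (p2 implies p4)).
            not (not p4 implies (p2 implies p4)): α-rule — add not p4, not (p2 implies p4).
            × closes — contains both p4 and not p4.
      branch 2.2 (add p2):
        ○ open, literals {p2=true}.
1 branch closed, 3 open.
Each open branch fixes some atoms; the unmentioned ones are free. Counting distinct full assignments: branch {p3=true} (p2, p1, p5, p4) contributes 16 new; branch {p5=false} (p2, p1, p4, p3) contributes 8 new; branch {p2=true} (p1, p5, p4, p3) contributes 4 new. Total: 28.

28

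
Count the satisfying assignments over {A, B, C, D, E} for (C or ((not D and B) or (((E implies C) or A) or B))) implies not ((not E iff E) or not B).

Initial set: {((C or ((not D and B) or (((E implies C) or A) or B))) implies not ((not E iff E) or not B))}.
((C or ((not D and B) or (((E implies C) or A) or B))) implies not ((not E iff E) or not B)): β-rule — branch into not (C or ((not D and B) or (((E implies C) or A) or B)))  //  not ((not E iff E) or not B).
  branch 1 (add not (C or ((not D and B) or (((E implies C) or A) or B)))):
    not (C or ((not D and B) or (((E implies C) or A) or B))): α-rule — add not C, not ((not D and B) or (((E implies C) or A) or B)).
    not ((not D and B) or (((E implies C) or A) or B)): α-rule — add not (not D and B), not (((E implies C) or A) or B).
    not (((E implies C) or A) or B): α-rule — add not ((E implies C) or A), not B.
    not ((E implies C) or A): α-rule — add not (E implies C), not A.
    not (E implies C): α-rule — add E, not C.
    not (not D and B): β-rule — branch into not not D  //  not B.
      branch 1.1 (add not not D):
        ○ open, literals {A=false, B=false, C=false, D=true, E=true}.
      branch 1.2 (add not B):
        ○ open, literals {A=false, B=false, C=false, E=true}.
  branch 2 (add not ((not E iff E) or not B)):
    not ((not E iff E) or not B): α-rule — add not (not E iff E), not not B.
    not (not E iff E): β-rule — branch into not E, not E  //  not not E, E.
      branch 2.1 (add not E, not E):
        ○ open, literals {B=true, E=false}.
      branch 2.2 (add not not E, E):
        ○ open, literals {B=true, E=true}.
0 branches closed, 4 open.
Each open branch fixes some atoms; the unmentioned ones are free. Counting distinct full assignments: branch {A=false, B=false, C=false, D=true, E=true} (none free) contributes 1 new; branch {A=false, B=false, C=false, E=true} (D) contributes 1 new; branch {B=true, E=false} (A, C, D) contributes 8 new; branch {B=true, E=true} (A, C, D) contributes 8 new. Total: 18.

18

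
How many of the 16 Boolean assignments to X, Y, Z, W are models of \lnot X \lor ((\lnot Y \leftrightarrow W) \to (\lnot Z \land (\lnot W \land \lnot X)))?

12

Initial set: {(\lnot X \lor ((\lnot Y \leftrightarrow W) \to (\lnot Z \land (\lnot W \land \lnot X))))}.
(\lnot X \lor ((\lnot Y \leftrightarrow W) \to (\lnot Z \land (\lnot W \land \lnot X)))): β-rule — branch into \lnot X  //  ((\lnot Y \leftrightarrow W) \to (\lnot Z \land (\lnot W \land \lnot X))).
  branch 1 (add \lnot X):
    ○ open, literals {X=F}.
  branch 2 (add ((\lnot Y \leftrightarrow W) \to (\lnot Z \land (\lnot W \land \lnot X)))):
    ((\lnot Y \leftrightarrow W) \to (\lnot Z \land (\lnot W \land \lnot X))): β-rule — branch into \lnot (\lnot Y \leftrightarrow W)  //  (\lnot Z \land (\lnot W \land \lnot X)).
      branch 2.1 (add \lnot (\lnot Y \leftrightarrow W)):
        \lnot (\lnot Y \leftrightarrow W): β-rule — branch into \lnot Y, \lnot W  //  \lnot \lnot Y, W.
          branch 2.1.1 (add \lnot Y, \lnot W):
            ○ open, literals {W=F, Y=F}.
          branch 2.1.2 (add \lnot \lnot Y, W):
            ○ open, literals {W=T, Y=T}.
      branch 2.2 (add (\lnot Z \land (\lnot W \land \lnot X))):
        (\lnot Z \land (\lnot W \land \lnot X)): α-rule — add \lnot Z, (\lnot W \land \lnot X).
        (\lnot W \land \lnot X): α-rule — add \lnot W, \lnot X.
        ○ open, literals {W=F, X=F, Z=F}.
0 branches closed, 4 open.
Each open branch fixes some atoms; the unmentioned ones are free. Counting distinct full assignments: branch {X=F} (Y, Z, W) contributes 8 new; branch {W=F, Y=F} (X, Z) contributes 2 new; branch {W=T, Y=T} (X, Z) contributes 2 new; branch {W=F, X=F, Z=F} (Y) contributes 0 new. Total: 12.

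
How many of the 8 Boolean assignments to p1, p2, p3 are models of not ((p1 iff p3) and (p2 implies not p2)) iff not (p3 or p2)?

2

Initial set: {(not ((p1 iff p3) and (p2 implies not p2)) iff not (p3 or p2))}.
(not ((p1 iff p3) and (p2 implies not p2)) iff not (p3 or p2)): β-rule — branch into not ((p1 iff p3) and (p2 implies not p2)), not (p3 or p2)  //  not not ((p1 iff p3) and (p2 implies not p2)), not not (p3 or p2).
  branch 1 (add not ((p1 iff p3) and (p2 implies not p2)), not (p3 or p2)):
    not (p3 or p2): α-rule — add not p3, not p2.
    not ((p1 iff p3) and (p2 implies not p2)): β-rule — branch into not (p1 iff p3)  //  not (p2 implies not p2).
      branch 1.1 (add not (p1 iff p3)):
        not (p1 iff p3): β-rule — branch into p1, not p3  //  not p1, p3.
          branch 1.1.1 (add p1, not p3):
            ○ open, literals {p1=1, p2=0, p3=0}.
          branch 1.1.2 (add not p1, p3):
            × closes — contains both p3 and not p3.
      branch 1.2 (add not (p2 implies not p2)):
        not (p2 implies not p2): α-rule — add p2, not not p2.
        × closes — contains both p2 and not p2.
  branch 2 (add not not ((p1 iff p3) and (p2 implies not p2)), not not (p3 or p2)):
    not not ((p1 iff p3) and (p2 implies not p2)): α-rule — add (p1 iff p3), (p2 implies not p2).
    not not (p3 or p2): β-rule — branch into p3  //  p2.
      branch 2.1 (add p3):
        (p1 iff p3): β-rule — branch into p1, p3  //  not p1, not p3.
          branch 2.1.1 (add p1, p3):
            (p2 implies not p2): β-rule — branch into not p2  //  not p2.
              branch 2.1.1.1 (add not p2):
                ○ open, literals {p1=1, p2=0, p3=1}.
              branch 2.1.1.2 (add not p2):
                ○ open, literals {p1=1, p2=0, p3=1}.
          branch 2.1.2 (add not p1, not p3):
            × closes — contains both p3 and not p3.
      branch 2.2 (add p2):
        (p1 iff p3): β-rule — branch into p1, p3  //  not p1, not p3.
          branch 2.2.1 (add p1, p3):
            (p2 implies not p2): β-rule — branch into not p2  //  not p2.
              branch 2.2.1.1 (add not p2):
                × closes — contains both p2 and not p2.
              branch 2.2.1.2 (add not p2):
                × closes — contains both p2 and not p2.
          branch 2.2.2 (add not p1, not p3):
            (p2 implies not p2): β-rule — branch into not p2  //  not p2.
              branch 2.2.2.1 (add not p2):
                × closes — contains both p2 and not p2.
              branch 2.2.2.2 (add not p2):
                × closes — contains both p2 and not p2.
7 branches closed, 3 open.
Each open branch fixes some atoms; the unmentioned ones are free. Counting distinct full assignments: branch {p1=1, p2=0, p3=0} (none free) contributes 1 new; branch {p1=1, p2=0, p3=1} (none free) contributes 1 new; branch {p1=1, p2=0, p3=1} (none free) contributes 0 new. Total: 2.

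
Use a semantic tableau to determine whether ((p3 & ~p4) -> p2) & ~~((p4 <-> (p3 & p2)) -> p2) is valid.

Not valid

Assume the negation and expand:
Initial set: {~(((p3 & ~p4) -> p2) & ~~((p4 <-> (p3 & p2)) -> p2))}.
~(((p3 & ~p4) -> p2) & ~~((p4 <-> (p3 & p2)) -> p2)): β-rule — branch into ~((p3 & ~p4) -> p2)  //  ~~~((p4 <-> (p3 & p2)) -> p2).
  branch 1 (add ~((p3 & ~p4) -> p2)):
    ~((p3 & ~p4) -> p2): α-rule — add (p3 & ~p4), ~p2.
    (p3 & ~p4): α-rule — add p3, ~p4.
    ○ open, literals {p2=F, p3=T, p4=F}.
  branch 2 (add ~~~((p4 <-> (p3 & p2)) -> p2)):
    ~~~((p4 <-> (p3 & p2)) -> p2): drop double negation, giving ~((p4 <-> (p3 & p2)) -> p2).
    ~((p4 <-> (p3 & p2)) -> p2): α-rule — add (p4 <-> (p3 & p2)), ~p2.
    (p4 <-> (p3 & p2)): β-rule — branch into p4, (p3 & p2)  //  ~p4, ~(p3 & p2).
      branch 2.1 (add p4, (p3 & p2)):
        (p3 & p2): α-rule — add p3, p2.
        × closes — contains both p2 and ~p2.
      branch 2.2 (add ~p4, ~(p3 & p2)):
        ~(p3 & p2): β-rule — branch into ~p3  //  ~p2.
          branch 2.2.1 (add ~p3):
            ○ open, literals {p2=F, p3=F, p4=F}.
          branch 2.2.2 (add ~p2):
            ○ open, literals {p2=F, p4=F}.
1 branch closed, 3 open.
An open branch gives a countermodel: p2=F, p3=T, p4=F (unmentioned atoms arbitrary); under it the original formula is false.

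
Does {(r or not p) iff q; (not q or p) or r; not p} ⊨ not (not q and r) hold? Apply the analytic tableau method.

Initial set: {((r or not p) iff q); ((not q or p) or r); not p; not not (not q and r)}.
not not (not q and r): α-rule — add not q, r.
((r or not p) iff q): β-rule — branch into (r or not p), q  //  not (r or not p), not q.
  branch 1 (add (r or not p), q):
    × closes — contains both q and not q.
  branch 2 (add not (r or not p), not q):
    not (r or not p): α-rule — add not r, not not p.
    × closes — contains both r and not r.
All 2 branches close.
Every branch closed, so the premises entail the conclusion.

Yes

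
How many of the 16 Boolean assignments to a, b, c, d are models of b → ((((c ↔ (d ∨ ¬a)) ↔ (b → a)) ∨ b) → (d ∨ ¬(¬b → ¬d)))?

12

Initial set: {T (b → ((((c ↔ (d ∨ ¬a)) ↔ (b → a)) ∨ b) → (d ∨ ¬(¬b → ¬d))))}.
T (b → ((((c ↔ (d ∨ ¬a)) ↔ (b → a)) ∨ b) → (d ∨ ¬(¬b → ¬d)))): β-rule — branch into F b  //  T ((((c ↔ (d ∨ ¬a)) ↔ (b → a)) ∨ b) → (d ∨ ¬(¬b → ¬d))).
  branch 1 (add F b):
    ○ open, literals {b=0}.
  branch 2 (add T ((((c ↔ (d ∨ ¬a)) ↔ (b → a)) ∨ b) → (d ∨ ¬(¬b → ¬d)))):
    T ((((c ↔ (d ∨ ¬a)) ↔ (b → a)) ∨ b) → (d ∨ ¬(¬b → ¬d))): β-rule — branch into F (((c ↔ (d ∨ ¬a)) ↔ (b → a)) ∨ b)  //  T (d ∨ ¬(¬b → ¬d)).
      branch 2.1 (add F (((c ↔ (d ∨ ¬a)) ↔ (b → a)) ∨ b)):
        F (((c ↔ (d ∨ ¬a)) ↔ (b → a)) ∨ b): α-rule — add F ((c ↔ (d ∨ ¬a)) ↔ (b → a)), F b.
        F ((c ↔ (d ∨ ¬a)) ↔ (b → a)): β-rule — branch into T (c ↔ (d ∨ ¬a)), F (b → a)  //  F (c ↔ (d ∨ ¬a)), T (b → a).
          branch 2.1.1 (add T (c ↔ (d ∨ ¬a)), F (b → a)):
            F (b → a): α-rule — add T b, F a.
            × closes — contains both b and ¬b.
          branch 2.1.2 (add F (c ↔ (d ∨ ¬a)), T (b → a)):
            F (c ↔ (d ∨ ¬a)): β-rule — branch into T c, F (d ∨ ¬a)  //  F c, T (d ∨ ¬a).
              branch 2.1.2.1 (add T c, F (d ∨ ¬a)):
                F (d ∨ ¬a): α-rule — add F d, F ¬a.
                T (b → a): β-rule — branch into F b  //  T a.
                  branch 2.1.2.1.1 (add F b):
                    ○ open, literals {a=1, b=0, c=1, d=0}.
                  branch 2.1.2.1.2 (add T a):
                    ○ open, literals {a=1, b=0, c=1, d=0}.
              branch 2.1.2.2 (add F c, T (d ∨ ¬a)):
                T (b → a): β-rule — branch into F b  //  T a.
                  branch 2.1.2.2.1 (add F b):
                    T (d ∨ ¬a): β-rule — branch into T d  //  T ¬a.
                      branch 2.1.2.2.1.1 (add T d):
                        ○ open, literals {b=0, c=0, d=1}.
                      branch 2.1.2.2.1.2 (add T ¬a):
                        ○ open, literals {a=0, b=0, c=0}.
                  branch 2.1.2.2.2 (add T a):
                    T (d ∨ ¬a): β-rule — branch into T d  //  T ¬a.
                      branch 2.1.2.2.2.1 (add T d):
                        ○ open, literals {a=1, b=0, c=0, d=1}.
                      branch 2.1.2.2.2.2 (add T ¬a):
                        × closes — contains both a and ¬a.
      branch 2.2 (add T (d ∨ ¬(¬b → ¬d))):
        T (d ∨ ¬(¬b → ¬d)): β-rule — branch into T d  //  T ¬(¬b → ¬d).
          branch 2.2.1 (add T d):
            ○ open, literals {d=1}.
          branch 2.2.2 (add T ¬(¬b → ¬d)):
            T ¬(¬b → ¬d): α-rule — add T ¬b, F ¬d.
            ○ open, literals {b=0, d=1}.
2 branches closed, 8 open.
Each open branch fixes some atoms; the unmentioned ones are free. Counting distinct full assignments: branch {b=0} (a, c, d) contributes 8 new; branch {a=1, b=0, c=1, d=0} (none free) contributes 0 new; branch {a=1, b=0, c=1, d=0} (none free) contributes 0 new; branch {b=0, c=0, d=1} (a) contributes 0 new; branch {a=0, b=0, c=0} (d) contributes 0 new; branch {a=1, b=0, c=0, d=1} (none free) contributes 0 new; branch {d=1} (a, b, c) contributes 4 new; branch {b=0, d=1} (a, c) contributes 0 new. Total: 12.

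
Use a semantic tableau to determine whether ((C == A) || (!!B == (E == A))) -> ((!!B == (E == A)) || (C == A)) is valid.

Valid

Assume the negation and expand:
Initial set: {!(((C == A) || (!!B == (E == A))) -> ((!!B == (E == A)) || (C == A)))}.
!(((C == A) || (!!B == (E == A))) -> ((!!B == (E == A)) || (C == A))): α-rule — add ((C == A) || (!!B == (E == A))), !((!!B == (E == A)) || (C == A)).
!((!!B == (E == A)) || (C == A)): α-rule — add !(!!B == (E == A)), !(C == A).
((C == A) || (!!B == (E == A))): β-rule — branch into (C == A)  //  (!!B == (E == A)).
  branch 1 (add (C == A)):
    !(!!B == (E == A)): β-rule — branch into !!B, !(E == A)  //  !!!B, (E == A).
      branch 1.1 (add !!B, !(E == A)):
        !!B: drop double negation, giving B.
        !(C == A): β-rule — branch into C, !A  //  !C, A.
          branch 1.1.1 (add C, !A):
            (C == A): β-rule — branch into C, A  //  !C, !A.
              branch 1.1.1.1 (add C, A):
                × closes — contains both A and !A.
              branch 1.1.1.2 (add !C, !A):
                × closes — contains both C and !C.
          branch 1.1.2 (add !C, A):
            (C == A): β-rule — branch into C, A  //  !C, !A.
              branch 1.1.2.1 (add C, A):
                × closes — contains both C and !C.
              branch 1.1.2.2 (add !C, !A):
                × closes — contains both A and !A.
      branch 1.2 (add !!!B, (E == A)):
        !!!B: drop double negation, giving !B.
        !(C == A): β-rule — branch into C, !A  //  !C, A.
          branch 1.2.1 (add C, !A):
            (C == A): β-rule — branch into C, A  //  !C, !A.
              branch 1.2.1.1 (add C, A):
                × closes — contains both A and !A.
              branch 1.2.1.2 (add !C, !A):
                × closes — contains both C and !C.
          branch 1.2.2 (add !C, A):
            (C == A): β-rule — branch into C, A  //  !C, !A.
              branch 1.2.2.1 (add C, A):
                × closes — contains both C and !C.
              branch 1.2.2.2 (add !C, !A):
                × closes — contains both A and !A.
  branch 2 (add (!!B == (E == A))):
    !(!!B == (E == A)): β-rule — branch into !!B, !(E == A)  //  !!!B, (E == A).
      branch 2.1 (add !!B, !(E == A)):
        !!B: drop double negation, giving B.
        !(C == A): β-rule — branch into C, !A  //  !C, A.
          branch 2.1.1 (add C, !A):
            (!!B == (E == A)): β-rule — branch into !!B, (E == A)  //  !!!B, !(E == A).
              branch 2.1.1.1 (add !!B, (E == A)):
                !!B: drop double negation, giving B.
                !(E == A): β-rule — branch into E, !A  //  !E, A.
                  branch 2.1.1.1.1 (add E, !A):
                    (E == A): β-rule — branch into E, A  //  !E, !A.
                      branch 2.1.1.1.1.1 (add E, A):
                        × closes — contains both A and !A.
                      branch 2.1.1.1.1.2 (add !E, !A):
                        × closes — contains both E and !E.
                  branch 2.1.1.1.2 (add !E, A):
                    × closes — contains both A and !A.
              branch 2.1.1.2 (add !!!B, !(E == A)):
                !!!B: drop double negation, giving !B.
                × closes — contains both B and !B.
          branch 2.1.2 (add !C, A):
            (!!B == (E == A)): β-rule — branch into !!B, (E == A)  //  !!!B, !(E == A).
              branch 2.1.2.1 (add !!B, (E == A)):
                !!B: drop double negation, giving B.
                !(E == A): β-rule — branch into E, !A  //  !E, A.
                  branch 2.1.2.1.1 (add E, !A):
                    × closes — contains both A and !A.
                  branch 2.1.2.1.2 (add !E, A):
                    (E == A): β-rule — branch into E, A  //  !E, !A.
                      branch 2.1.2.1.2.1 (add E, A):
                        × closes — contains both E and !E.
                      branch 2.1.2.1.2.2 (add !E, !A):
                        × closes — contains both A and !A.
              branch 2.1.2.2 (add !!!B, !(E == A)):
                !!!B: drop double negation, giving !B.
                × closes — contains both B and !B.
      branch 2.2 (add !!!B, (E == A)):
        !!!B: drop double negation, giving !B.
        !(C == A): β-rule — branch into C, !A  //  !C, A.
          branch 2.2.1 (add C, !A):
            (!!B == (E == A)): β-rule — branch into !!B, (E == A)  //  !!!B, !(E == A).
              branch 2.2.1.1 (add !!B, (E == A)):
                !!B: drop double negation, giving B.
                × closes — contains both B and !B.
              branch 2.2.1.2 (add !!!B, !(E == A)):
                !!!B: drop double negation, giving !B.
                (E == A): β-rule — branch into E, A  //  !E, !A.
                  branch 2.2.1.2.1 (add E, A):
                    × closes — contains both A and !A.
                  branch 2.2.1.2.2 (add !E, !A):
                    !(E == A): β-rule — branch into E, !A  //  !E, A.
                      branch 2.2.1.2.2.1 (add E, !A):
                        × closes — contains both E and !E.
                      branch 2.2.1.2.2.2 (add !E, A):
                        × closes — contains both A and !A.
          branch 2.2.2 (add !C, A):
            (!!B == (E == A)): β-rule — branch into !!B, (E == A)  //  !!!B, !(E == A).
              branch 2.2.2.1 (add !!B, (E == A)):
                !!B: drop double negation, giving B.
                × closes — contains both B and !B.
              branch 2.2.2.2 (add !!!B, !(E == A)):
                !!!B: drop double negation, giving !B.
                (E == A): β-rule — branch into E, A  //  !E, !A.
                  branch 2.2.2.2.1 (add E, A):
                    !(E == A): β-rule — branch into E, !A  //  !E, A.
                      branch 2.2.2.2.1.1 (add E, !A):
                        × closes — contains both A and !A.
                      branch 2.2.2.2.1.2 (add !E, A):
                        × closes — contains both E and !E.
                  branch 2.2.2.2.2 (add !E, !A):
                    × closes — contains both A and !A.
All 24 branches close.
Every branch closed, so the negation is unsatisfiable and the formula is valid.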